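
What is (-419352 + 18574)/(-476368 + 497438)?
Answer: -28627/1505 ≈ -19.021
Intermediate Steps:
(-419352 + 18574)/(-476368 + 497438) = -400778/21070 = -400778*1/21070 = -28627/1505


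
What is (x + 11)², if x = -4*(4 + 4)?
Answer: 441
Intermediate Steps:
x = -32 (x = -4*8 = -32)
(x + 11)² = (-32 + 11)² = (-21)² = 441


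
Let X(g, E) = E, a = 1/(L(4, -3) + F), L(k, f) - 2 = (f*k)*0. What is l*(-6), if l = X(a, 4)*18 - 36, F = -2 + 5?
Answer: -216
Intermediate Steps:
F = 3
L(k, f) = 2 (L(k, f) = 2 + (f*k)*0 = 2 + 0 = 2)
a = 1/5 (a = 1/(2 + 3) = 1/5 ≈ 0.20000)
l = 36 (l = 4*18 - 36 = 72 - 36 = 36)
l*(-6) = 36*(-6) = -216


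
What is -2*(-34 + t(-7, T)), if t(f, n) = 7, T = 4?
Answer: 54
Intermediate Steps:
-2*(-34 + t(-7, T)) = -2*(-34 + 7) = -2*(-27) = 54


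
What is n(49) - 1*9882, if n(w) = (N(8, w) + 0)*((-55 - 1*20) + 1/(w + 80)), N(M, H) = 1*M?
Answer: -1352170/129 ≈ -10482.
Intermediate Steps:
N(M, H) = M
n(w) = -600 + 8/(80 + w) (n(w) = (8 + 0)*((-55 - 1*20) + 1/(w + 80)) = 8*((-55 - 20) + 1/(80 + w)) = 8*(-75 + 1/(80 + w)) = -600 + 8/(80 + w))
n(49) - 1*9882 = 8*(-5999 - 75*49)/(80 + 49) - 1*9882 = 8*(-5999 - 3675)/129 - 9882 = 8*(1/129)*(-9674) - 9882 = -77392/129 - 9882 = -1352170/129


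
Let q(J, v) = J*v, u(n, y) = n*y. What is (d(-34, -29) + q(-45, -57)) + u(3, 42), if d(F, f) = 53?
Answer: 2744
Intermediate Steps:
(d(-34, -29) + q(-45, -57)) + u(3, 42) = (53 - 45*(-57)) + 3*42 = (53 + 2565) + 126 = 2618 + 126 = 2744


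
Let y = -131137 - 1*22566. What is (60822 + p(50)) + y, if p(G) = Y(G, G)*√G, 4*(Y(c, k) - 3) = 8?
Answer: -92881 + 25*√2 ≈ -92846.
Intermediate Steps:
Y(c, k) = 5 (Y(c, k) = 3 + (¼)*8 = 3 + 2 = 5)
y = -153703 (y = -131137 - 22566 = -153703)
p(G) = 5*√G
(60822 + p(50)) + y = (60822 + 5*√50) - 153703 = (60822 + 5*(5*√2)) - 153703 = (60822 + 25*√2) - 153703 = -92881 + 25*√2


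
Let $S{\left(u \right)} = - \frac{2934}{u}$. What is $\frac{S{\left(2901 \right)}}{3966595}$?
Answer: $- \frac{978}{3835697365} \approx -2.5497 \cdot 10^{-7}$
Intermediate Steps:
$\frac{S{\left(2901 \right)}}{3966595} = \frac{\left(-2934\right) \frac{1}{2901}}{3966595} = \left(-2934\right) \frac{1}{2901} \cdot \frac{1}{3966595} = \left(- \frac{978}{967}\right) \frac{1}{3966595} = - \frac{978}{3835697365}$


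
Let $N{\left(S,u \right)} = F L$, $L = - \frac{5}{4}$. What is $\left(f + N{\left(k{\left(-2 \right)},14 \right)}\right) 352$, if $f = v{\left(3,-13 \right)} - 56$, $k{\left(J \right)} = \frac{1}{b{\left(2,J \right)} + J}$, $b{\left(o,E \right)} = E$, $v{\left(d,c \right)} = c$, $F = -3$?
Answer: $-22968$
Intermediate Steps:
$L = - \frac{5}{4}$ ($L = \left(-5\right) \frac{1}{4} = - \frac{5}{4} \approx -1.25$)
$k{\left(J \right)} = \frac{1}{2 J}$ ($k{\left(J \right)} = \frac{1}{J + J} = \frac{1}{2 J}$)
$N{\left(S,u \right)} = \frac{15}{4}$ ($N{\left(S,u \right)} = \left(-3\right) \left(- \frac{5}{4}\right) = \frac{15}{4}$)
$f = -69$ ($f = -13 - 56 = -69$)
$\left(f + N{\left(k{\left(-2 \right)},14 \right)}\right) 352 = \left(-69 + \frac{15}{4}\right) 352 = \left(- \frac{261}{4}\right) 352 = -22968$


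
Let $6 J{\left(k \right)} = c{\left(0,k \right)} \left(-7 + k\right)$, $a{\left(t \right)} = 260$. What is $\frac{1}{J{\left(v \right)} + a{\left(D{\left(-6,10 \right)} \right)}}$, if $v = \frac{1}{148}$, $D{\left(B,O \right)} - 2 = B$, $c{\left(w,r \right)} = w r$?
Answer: $\frac{1}{260} \approx 0.0038462$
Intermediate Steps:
$c{\left(w,r \right)} = r w$
$D{\left(B,O \right)} = 2 + B$
$v = \frac{1}{148} \approx 0.0067568$
$J{\left(k \right)} = 0$ ($J{\left(k \right)} = \frac{k 0 \left(-7 + k\right)}{6} = \frac{0 \left(-7 + k\right)}{6} = \frac{1}{6} \cdot 0 = 0$)
$\frac{1}{J{\left(v \right)} + a{\left(D{\left(-6,10 \right)} \right)}} = \frac{1}{0 + 260} = \frac{1}{260}$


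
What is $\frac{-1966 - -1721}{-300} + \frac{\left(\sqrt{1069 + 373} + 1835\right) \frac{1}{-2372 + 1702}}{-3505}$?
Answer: $\frac{460717}{563604} + \frac{\sqrt{1442}}{2348350} \approx 0.81746$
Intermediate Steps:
$\frac{-1966 - -1721}{-300} + \frac{\left(\sqrt{1069 + 373} + 1835\right) \frac{1}{-2372 + 1702}}{-3505} = \left(-1966 + 1721\right) \left(- \frac{1}{300}\right) + \frac{\sqrt{1442} + 1835}{-670} \left(- \frac{1}{3505}\right) = \left(-245\right) \left(- \frac{1}{300}\right) + \left(1835 + \sqrt{1442}\right) \left(- \frac{1}{670}\right) \left(- \frac{1}{3505}\right) = \frac{49}{60} + \left(- \frac{367}{134} - \frac{\sqrt{1442}}{670}\right) \left(- \frac{1}{3505}\right) = \frac{49}{60} + \left(\frac{367}{469670} + \frac{\sqrt{1442}}{2348350}\right) = \frac{460717}{563604} + \frac{\sqrt{1442}}{2348350}$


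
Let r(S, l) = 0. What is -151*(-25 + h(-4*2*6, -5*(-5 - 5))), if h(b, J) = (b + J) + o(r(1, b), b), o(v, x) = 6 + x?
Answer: 9815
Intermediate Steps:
h(b, J) = 6 + J + 2*b (h(b, J) = (b + J) + (6 + b) = (J + b) + (6 + b) = 6 + J + 2*b)
-151*(-25 + h(-4*2*6, -5*(-5 - 5))) = -151*(-25 + (6 - 5*(-5 - 5) + 2*(-4*2*6))) = -151*(-25 + (6 - 5*(-10) + 2*(-8*6))) = -151*(-25 + (6 + 50 + 2*(-48))) = -151*(-25 + (6 + 50 - 96)) = -151*(-25 - 40) = -151*(-65) = 9815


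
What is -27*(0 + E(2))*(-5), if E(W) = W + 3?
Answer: 675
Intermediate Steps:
E(W) = 3 + W
-27*(0 + E(2))*(-5) = -27*(0 + (3 + 2))*(-5) = -27*(0 + 5)*(-5) = -135*(-5) = -27*(-25) = 675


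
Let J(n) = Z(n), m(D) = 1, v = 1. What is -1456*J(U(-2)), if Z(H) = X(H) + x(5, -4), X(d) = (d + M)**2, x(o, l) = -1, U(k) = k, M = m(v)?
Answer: 0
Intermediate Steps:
M = 1
X(d) = (1 + d)**2 (X(d) = (d + 1)**2 = (1 + d)**2)
Z(H) = -1 + (1 + H)**2 (Z(H) = (1 + H)**2 - 1 = -1 + (1 + H)**2)
J(n) = n*(2 + n)
-1456*J(U(-2)) = -(-2912)*(2 - 2) = -(-2912)*0 = -1456*0 = 0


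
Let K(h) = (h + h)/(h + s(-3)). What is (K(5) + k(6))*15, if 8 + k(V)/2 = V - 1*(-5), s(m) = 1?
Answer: 115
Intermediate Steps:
k(V) = -6 + 2*V (k(V) = -16 + 2*(V - 1*(-5)) = -16 + 2*(V + 5) = -16 + 2*(5 + V) = -16 + (10 + 2*V) = -6 + 2*V)
K(h) = 2*h/(1 + h) (K(h) = (h + h)/(h + 1) = (2*h)/(1 + h) = 2*h/(1 + h))
(K(5) + k(6))*15 = (2*5/(1 + 5) + (-6 + 2*6))*15 = (2*5/6 + (-6 + 12))*15 = (2*5*(1/6) + 6)*15 = (5/3 + 6)*15 = (23/3)*15 = 115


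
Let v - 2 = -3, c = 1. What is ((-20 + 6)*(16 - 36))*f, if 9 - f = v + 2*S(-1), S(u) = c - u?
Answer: 1680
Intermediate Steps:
v = -1 (v = 2 - 3 = -1)
S(u) = 1 - u
f = 6 (f = 9 - (-1 + 2*(1 - 1*(-1))) = 9 - (-1 + 2*(1 + 1)) = 9 - (-1 + 2*2) = 9 - (-1 + 4) = 9 - 1*3 = 9 - 3 = 6)
((-20 + 6)*(16 - 36))*f = ((-20 + 6)*(16 - 36))*6 = -14*(-20)*6 = 280*6 = 1680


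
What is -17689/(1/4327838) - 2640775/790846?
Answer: -60543315481339947/790846 ≈ -7.6555e+10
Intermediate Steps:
-17689/(1/4327838) - 2640775/790846 = -17689/1/4327838 - 2640775*1/790846 = -17689*4327838 - 2640775/790846 = -76555126382 - 2640775/790846 = -60543315481339947/790846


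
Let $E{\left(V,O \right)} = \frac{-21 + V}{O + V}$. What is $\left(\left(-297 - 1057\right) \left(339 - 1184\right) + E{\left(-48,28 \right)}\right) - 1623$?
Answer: $\frac{22850209}{20} \approx 1.1425 \cdot 10^{6}$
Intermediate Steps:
$E{\left(V,O \right)} = \frac{-21 + V}{O + V}$
$\left(\left(-297 - 1057\right) \left(339 - 1184\right) + E{\left(-48,28 \right)}\right) - 1623 = \left(\left(-297 - 1057\right) \left(339 - 1184\right) + \frac{-21 - 48}{28 - 48}\right) - 1623 = \left(\left(-1354\right) \left(-845\right) + \frac{1}{-20} \left(-69\right)\right) - 1623 = \left(1144130 - - \frac{69}{20}\right) - 1623 = \left(1144130 + \frac{69}{20}\right) - 1623 = \frac{22882669}{20} - 1623 = \frac{22850209}{20}$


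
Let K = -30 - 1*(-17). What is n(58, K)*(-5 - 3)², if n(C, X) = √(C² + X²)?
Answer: 64*√3533 ≈ 3804.1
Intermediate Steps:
K = -13 (K = -30 + 17 = -13)
n(58, K)*(-5 - 3)² = √(58² + (-13)²)*(-5 - 3)² = √(3364 + 169)*(-8)² = √3533*64 = 64*√3533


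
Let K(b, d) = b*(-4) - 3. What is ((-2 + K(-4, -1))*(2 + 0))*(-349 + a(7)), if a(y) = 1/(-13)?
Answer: -99836/13 ≈ -7679.7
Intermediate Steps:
K(b, d) = -3 - 4*b (K(b, d) = -4*b - 3 = -3 - 4*b)
a(y) = -1/13
((-2 + K(-4, -1))*(2 + 0))*(-349 + a(7)) = ((-2 + (-3 - 4*(-4)))*(2 + 0))*(-349 - 1/13) = ((-2 + (-3 + 16))*2)*(-4538/13) = ((-2 + 13)*2)*(-4538/13) = (11*2)*(-4538/13) = 22*(-4538/13) = -99836/13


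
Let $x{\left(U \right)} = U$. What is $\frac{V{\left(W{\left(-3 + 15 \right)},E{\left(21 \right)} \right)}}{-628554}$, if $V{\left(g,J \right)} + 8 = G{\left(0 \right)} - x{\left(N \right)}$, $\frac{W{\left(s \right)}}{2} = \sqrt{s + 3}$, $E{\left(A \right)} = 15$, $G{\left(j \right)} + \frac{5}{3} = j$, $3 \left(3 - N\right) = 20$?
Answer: $\frac{1}{104759} \approx 9.5457 \cdot 10^{-6}$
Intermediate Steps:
$N = - \frac{11}{3}$ ($N = 3 - \frac{20}{3} = - \frac{11}{3} \approx -3.6667$)
$G{\left(j \right)} = - \frac{5}{3} + j$
$W{\left(s \right)} = 2 \sqrt{3 + s}$ ($W{\left(s \right)} = 2 \sqrt{s + 3} = 2 \sqrt{3 + s}$)
$V{\left(g,J \right)} = -6$ ($V{\left(g,J \right)} = -8 + \left(\left(- \frac{5}{3} + 0\right) - - \frac{11}{3}\right) = -8 + \left(- \frac{5}{3} + \frac{11}{3}\right) = -8 + 2 = -6$)
$\frac{V{\left(W{\left(-3 + 15 \right)},E{\left(21 \right)} \right)}}{-628554} = - \frac{6}{-628554} = \left(-6\right) \left(- \frac{1}{628554}\right) = \frac{1}{104759}$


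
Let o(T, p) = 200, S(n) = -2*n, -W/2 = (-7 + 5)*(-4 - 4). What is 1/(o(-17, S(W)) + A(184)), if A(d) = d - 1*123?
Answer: 1/261 ≈ 0.0038314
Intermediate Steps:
A(d) = -123 + d (A(d) = d - 123 = -123 + d)
W = -32 (W = -2*(-7 + 5)*(-4 - 4) = -(-4)*(-8) = -2*16 = -32)
1/(o(-17, S(W)) + A(184)) = 1/(200 + (-123 + 184)) = 1/(200 + 61) = 1/261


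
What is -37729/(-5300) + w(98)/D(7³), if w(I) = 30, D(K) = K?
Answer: 13100047/1817900 ≈ 7.2061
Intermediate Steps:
-37729/(-5300) + w(98)/D(7³) = -37729/(-5300) + 30/(7³) = -37729*(-1/5300) + 30/343 = 37729/5300 + 30*(1/343) = 37729/5300 + 30/343 = 13100047/1817900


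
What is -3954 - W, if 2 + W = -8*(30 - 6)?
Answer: -3760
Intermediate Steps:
W = -194 (W = -2 - 8*(30 - 6) = -2 - 8*24 = -2 - 192 = -194)
-3954 - W = -3954 - 1*(-194) = -3954 + 194 = -3760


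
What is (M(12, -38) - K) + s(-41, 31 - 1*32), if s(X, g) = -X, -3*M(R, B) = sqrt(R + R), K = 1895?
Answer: -1854 - 2*sqrt(6)/3 ≈ -1855.6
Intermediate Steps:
M(R, B) = -sqrt(2)*sqrt(R)/3 (M(R, B) = -sqrt(R + R)/3 = -sqrt(2)*sqrt(R)/3)
(M(12, -38) - K) + s(-41, 31 - 1*32) = (-sqrt(2)*sqrt(12)/3 - 1*1895) - 1*(-41) = (-sqrt(2)*2*sqrt(3)/3 - 1895) + 41 = (-2*sqrt(6)/3 - 1895) + 41 = (-1895 - 2*sqrt(6)/3) + 41 = -1854 - 2*sqrt(6)/3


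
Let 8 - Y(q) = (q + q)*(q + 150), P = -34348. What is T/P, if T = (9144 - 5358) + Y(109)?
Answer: 13167/8587 ≈ 1.5334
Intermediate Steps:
Y(q) = 8 - 2*q*(150 + q) (Y(q) = 8 - (q + q)*(q + 150) = 8 - 2*q*(150 + q))
T = -52668 (T = (9144 - 5358) + (8 - 300*109 - 2*109²) = 3786 + (8 - 32700 - 2*11881) = 3786 + (8 - 32700 - 23762) = 3786 - 56454 = -52668)
T/P = -52668/(-34348) = -52668*(-1/34348) = 13167/8587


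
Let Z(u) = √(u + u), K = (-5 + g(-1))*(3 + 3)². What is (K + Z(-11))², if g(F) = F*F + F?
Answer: (180 - I*√22)² ≈ 32378.0 - 1688.5*I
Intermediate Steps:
g(F) = F + F² (g(F) = F² + F = F + F²)
K = -180 (K = (-5 - (1 - 1))*(3 + 3)² = (-5 - 1*0)*6² = (-5 + 0)*36 = -5*36 = -180)
Z(u) = √2*√u (Z(u) = √(2*u) = √2*√u)
(K + Z(-11))² = (-180 + √2*√(-11))² = (-180 + √2*(I*√11))² = (-180 + I*√22)²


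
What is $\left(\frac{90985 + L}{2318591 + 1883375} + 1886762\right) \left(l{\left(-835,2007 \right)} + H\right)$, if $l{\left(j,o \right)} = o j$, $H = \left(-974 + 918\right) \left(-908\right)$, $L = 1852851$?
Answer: $- \frac{6441578878648923108}{2100983} \approx -3.066 \cdot 10^{12}$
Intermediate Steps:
$H = 50848$ ($H = \left(-56\right) \left(-908\right) = 50848$)
$l{\left(j,o \right)} = j o$
$\left(\frac{90985 + L}{2318591 + 1883375} + 1886762\right) \left(l{\left(-835,2007 \right)} + H\right) = \left(\frac{90985 + 1852851}{2318591 + 1883375} + 1886762\right) \left(\left(-835\right) 2007 + 50848\right) = \left(\frac{1943836}{4201966} + 1886762\right) \left(-1675845 + 50848\right) = \left(1943836 \cdot \frac{1}{4201966} + 1886762\right) \left(-1624997\right) = \left(\frac{971918}{2100983} + 1886762\right) \left(-1624997\right) = \frac{3964055858964}{2100983} \left(-1624997\right) = - \frac{6441578878648923108}{2100983}$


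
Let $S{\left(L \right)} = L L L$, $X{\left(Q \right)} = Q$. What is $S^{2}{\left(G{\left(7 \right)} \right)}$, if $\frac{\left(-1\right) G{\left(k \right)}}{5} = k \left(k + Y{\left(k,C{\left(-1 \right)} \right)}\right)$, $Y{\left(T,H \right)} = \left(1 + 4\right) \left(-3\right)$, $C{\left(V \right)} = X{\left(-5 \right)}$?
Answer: $481890304000000$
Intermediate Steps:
$C{\left(V \right)} = -5$
$Y{\left(T,H \right)} = -15$ ($Y{\left(T,H \right)} = 5 \left(-3\right) = -15$)
$G{\left(k \right)} = - 5 k \left(-15 + k\right)$ ($G{\left(k \right)} = - 5 k \left(k - 15\right) = - 5 k \left(-15 + k\right)$)
$S{\left(L \right)} = L^{3}$ ($S{\left(L \right)} = L^{2} L = L^{3}$)
$S^{2}{\left(G{\left(7 \right)} \right)} = \left(\left(5 \cdot 7 \left(15 - 7\right)\right)^{3}\right)^{2} = \left(\left(5 \cdot 7 \cdot 8\right)^{3}\right)^{2} = \left(280^{3}\right)^{2} = 21952000^{2} = 481890304000000$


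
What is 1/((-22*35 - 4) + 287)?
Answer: -1/487 ≈ -0.0020534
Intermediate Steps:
1/((-22*35 - 4) + 287) = 1/((-770 - 4) + 287) = 1/(-774 + 287) = 1/(-487) = -1/487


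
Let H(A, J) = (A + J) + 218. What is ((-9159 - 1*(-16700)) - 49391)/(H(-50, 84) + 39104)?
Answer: -20925/19678 ≈ -1.0634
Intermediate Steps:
H(A, J) = 218 + A + J
((-9159 - 1*(-16700)) - 49391)/(H(-50, 84) + 39104) = ((-9159 - 1*(-16700)) - 49391)/((218 - 50 + 84) + 39104) = ((-9159 + 16700) - 49391)/(252 + 39104) = (7541 - 49391)/39356 = -41850*1/39356 = -20925/19678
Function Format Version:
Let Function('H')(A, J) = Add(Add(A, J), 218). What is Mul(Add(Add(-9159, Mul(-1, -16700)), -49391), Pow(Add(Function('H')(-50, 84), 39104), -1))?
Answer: Rational(-20925, 19678) ≈ -1.0634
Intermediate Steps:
Function('H')(A, J) = Add(218, A, J)
Mul(Add(Add(-9159, Mul(-1, -16700)), -49391), Pow(Add(Function('H')(-50, 84), 39104), -1)) = Mul(Add(Add(-9159, Mul(-1, -16700)), -49391), Pow(Add(Add(218, -50, 84), 39104), -1)) = Mul(Add(Add(-9159, 16700), -49391), Pow(Add(252, 39104), -1)) = Mul(Add(7541, -49391), Pow(39356, -1)) = Mul(-41850, Rational(1, 39356)) = Rational(-20925, 19678)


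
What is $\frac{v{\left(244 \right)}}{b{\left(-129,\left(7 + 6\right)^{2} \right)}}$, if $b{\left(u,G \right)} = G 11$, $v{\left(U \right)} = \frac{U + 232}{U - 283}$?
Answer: $- \frac{476}{72501} \approx -0.0065654$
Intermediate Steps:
$v{\left(U \right)} = \frac{232 + U}{-283 + U}$
$b{\left(u,G \right)} = 11 G$
$\frac{v{\left(244 \right)}}{b{\left(-129,\left(7 + 6\right)^{2} \right)}} = \frac{\frac{1}{-283 + 244} \left(232 + 244\right)}{11 \left(7 + 6\right)^{2}} = \frac{\frac{1}{-39} \cdot 476}{11 \cdot 13^{2}} = \frac{\left(- \frac{1}{39}\right) 476}{11 \cdot 169} = - \frac{476}{39 \cdot 1859} = \left(- \frac{476}{39}\right) \frac{1}{1859} = - \frac{476}{72501}$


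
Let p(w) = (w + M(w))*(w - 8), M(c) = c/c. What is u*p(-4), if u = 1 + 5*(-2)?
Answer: -324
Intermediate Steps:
M(c) = 1
p(w) = (1 + w)*(-8 + w) (p(w) = (w + 1)*(w - 8) = (1 + w)*(-8 + w))
u = -9 (u = 1 - 10 = -9)
u*p(-4) = -9*(-8 + (-4)**2 - 7*(-4)) = -9*(-8 + 16 + 28) = -9*36 = -324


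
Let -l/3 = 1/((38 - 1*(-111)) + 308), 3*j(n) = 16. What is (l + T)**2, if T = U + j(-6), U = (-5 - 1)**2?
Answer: 3210242281/1879641 ≈ 1707.9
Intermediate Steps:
j(n) = 16/3 (j(n) = (1/3)*16 = 16/3)
l = -3/457 (l = -3/((38 - 1*(-111)) + 308) = -3/((38 + 111) + 308) = -3/(149 + 308) = -3/457 ≈ -0.0065646)
U = 36 (U = (-6)**2 = 36)
T = 124/3 (T = 36 + 16/3 = 124/3 ≈ 41.333)
(l + T)**2 = (-3/457 + 124/3)**2 = (56659/1371)**2 = 3210242281/1879641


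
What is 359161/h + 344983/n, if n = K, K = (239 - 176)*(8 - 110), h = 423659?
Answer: -143847184211/2722432734 ≈ -52.838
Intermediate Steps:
K = -6426 (K = 63*(-102) = -6426)
n = -6426
359161/h + 344983/n = 359161/423659 + 344983/(-6426) = 359161*(1/423659) + 344983*(-1/6426) = 359161/423659 - 344983/6426 = -143847184211/2722432734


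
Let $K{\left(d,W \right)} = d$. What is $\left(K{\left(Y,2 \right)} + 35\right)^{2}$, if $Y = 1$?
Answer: $1296$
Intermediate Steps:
$\left(K{\left(Y,2 \right)} + 35\right)^{2} = \left(1 + 35\right)^{2} = 36^{2} = 1296$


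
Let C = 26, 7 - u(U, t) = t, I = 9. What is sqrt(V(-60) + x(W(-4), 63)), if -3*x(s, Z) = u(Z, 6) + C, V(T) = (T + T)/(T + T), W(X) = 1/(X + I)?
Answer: 2*I*sqrt(2) ≈ 2.8284*I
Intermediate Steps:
u(U, t) = 7 - t
W(X) = 1/(9 + X) (W(X) = 1/(X + 9) = 1/(9 + X))
V(T) = 1 (V(T) = (2*T)/((2*T)) = (2*T)*(1/(2*T)) = 1)
x(s, Z) = -9 (x(s, Z) = -((7 - 1*6) + 26)/3 = -((7 - 6) + 26)/3 = -(1 + 26)/3 = -1/3*27 = -9)
sqrt(V(-60) + x(W(-4), 63)) = sqrt(1 - 9) = sqrt(-8) = 2*I*sqrt(2)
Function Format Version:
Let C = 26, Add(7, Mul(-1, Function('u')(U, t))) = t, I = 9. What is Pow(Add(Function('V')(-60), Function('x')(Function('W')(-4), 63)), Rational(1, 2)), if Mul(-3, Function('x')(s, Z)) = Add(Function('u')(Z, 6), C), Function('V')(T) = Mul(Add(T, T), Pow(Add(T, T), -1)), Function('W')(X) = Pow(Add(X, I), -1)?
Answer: Mul(2, I, Pow(2, Rational(1, 2))) ≈ Mul(2.8284, I)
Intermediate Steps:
Function('u')(U, t) = Add(7, Mul(-1, t))
Function('W')(X) = Pow(Add(9, X), -1) (Function('W')(X) = Pow(Add(X, 9), -1) = Pow(Add(9, X), -1))
Function('V')(T) = 1 (Function('V')(T) = Mul(Mul(2, T), Pow(Mul(2, T), -1)) = Mul(Mul(2, T), Mul(Rational(1, 2), Pow(T, -1))) = 1)
Function('x')(s, Z) = -9 (Function('x')(s, Z) = Mul(Rational(-1, 3), Add(Add(7, Mul(-1, 6)), 26)) = Mul(Rational(-1, 3), Add(Add(7, -6), 26)) = Mul(Rational(-1, 3), Add(1, 26)) = Mul(Rational(-1, 3), 27) = -9)
Pow(Add(Function('V')(-60), Function('x')(Function('W')(-4), 63)), Rational(1, 2)) = Pow(Add(1, -9), Rational(1, 2)) = Pow(-8, Rational(1, 2)) = Mul(2, I, Pow(2, Rational(1, 2)))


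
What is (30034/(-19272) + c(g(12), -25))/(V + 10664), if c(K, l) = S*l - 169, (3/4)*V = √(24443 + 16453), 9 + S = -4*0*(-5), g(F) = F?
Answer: 699290467/136889247264 - 524599*√71/34222311816 ≈ 0.0049793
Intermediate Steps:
S = -9 (S = -9 - 4*0*(-5) = -9 + 0*(-5) = -9 + 0 = -9)
V = 32*√71 (V = 4*√(24443 + 16453)/3 = 4*√40896/3 = 4*(24*√71)/3 = 32*√71 ≈ 269.64)
c(K, l) = -169 - 9*l (c(K, l) = -9*l - 169 = -169 - 9*l)
(30034/(-19272) + c(g(12), -25))/(V + 10664) = (30034/(-19272) + (-169 - 9*(-25)))/(32*√71 + 10664) = (30034*(-1/19272) + (-169 + 225))/(10664 + 32*√71) = (-15017/9636 + 56)/(10664 + 32*√71) = 524599/(9636*(10664 + 32*√71))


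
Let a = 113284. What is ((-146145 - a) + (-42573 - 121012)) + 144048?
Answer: -278966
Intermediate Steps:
((-146145 - a) + (-42573 - 121012)) + 144048 = ((-146145 - 1*113284) + (-42573 - 121012)) + 144048 = ((-146145 - 113284) - 163585) + 144048 = (-259429 - 163585) + 144048 = -423014 + 144048 = -278966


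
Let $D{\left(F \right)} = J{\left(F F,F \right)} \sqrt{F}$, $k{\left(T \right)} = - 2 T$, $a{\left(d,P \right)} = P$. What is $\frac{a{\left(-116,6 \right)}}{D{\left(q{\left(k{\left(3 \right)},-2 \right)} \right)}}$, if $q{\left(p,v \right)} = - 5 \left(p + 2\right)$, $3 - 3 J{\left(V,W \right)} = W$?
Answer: $- \frac{9 \sqrt{5}}{85} \approx -0.23676$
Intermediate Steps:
$J{\left(V,W \right)} = 1 - \frac{W}{3}$
$q{\left(p,v \right)} = -10 - 5 p$ ($q{\left(p,v \right)} = - 5 \left(2 + p\right) = -10 - 5 p$)
$D{\left(F \right)} = \sqrt{F} \left(1 - \frac{F}{3}\right)$ ($D{\left(F \right)} = \left(1 - \frac{F}{3}\right) \sqrt{F} = \sqrt{F} \left(1 - \frac{F}{3}\right)$)
$\frac{a{\left(-116,6 \right)}}{D{\left(q{\left(k{\left(3 \right)},-2 \right)} \right)}} = \frac{6}{\frac{1}{3} \sqrt{-10 - 5 \left(\left(-2\right) 3\right)} \left(3 - \left(-10 - 5 \left(\left(-2\right) 3\right)\right)\right)} = \frac{6}{\frac{1}{3} \sqrt{-10 - -30} \left(3 - \left(-10 - -30\right)\right)} = \frac{6}{\frac{1}{3} \sqrt{-10 + 30} \left(3 - \left(-10 + 30\right)\right)} = \frac{6}{\frac{1}{3} \sqrt{20} \left(3 - 20\right)} = \frac{6}{\frac{1}{3} \cdot 2 \sqrt{5} \left(3 - 20\right)} = \frac{6}{\frac{1}{3} \cdot 2 \sqrt{5} \left(-17\right)} = \frac{6}{\left(- \frac{34}{3}\right) \sqrt{5}} = 6 \left(- \frac{3 \sqrt{5}}{170}\right) = - \frac{9 \sqrt{5}}{85}$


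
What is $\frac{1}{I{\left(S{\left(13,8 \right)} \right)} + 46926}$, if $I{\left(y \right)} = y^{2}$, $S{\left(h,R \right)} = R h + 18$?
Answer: $\frac{1}{61810} \approx 1.6179 \cdot 10^{-5}$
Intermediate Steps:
$S{\left(h,R \right)} = 18 + R h$
$\frac{1}{I{\left(S{\left(13,8 \right)} \right)} + 46926} = \frac{1}{\left(18 + 8 \cdot 13\right)^{2} + 46926} = \frac{1}{\left(18 + 104\right)^{2} + 46926} = \frac{1}{122^{2} + 46926} = \frac{1}{14884 + 46926} = \frac{1}{61810}$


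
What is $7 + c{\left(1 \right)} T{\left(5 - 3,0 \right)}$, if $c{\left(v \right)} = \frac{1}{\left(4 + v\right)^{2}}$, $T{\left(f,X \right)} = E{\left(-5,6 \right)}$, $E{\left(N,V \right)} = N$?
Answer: $\frac{34}{5} \approx 6.8$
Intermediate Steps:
$T{\left(f,X \right)} = -5$
$c{\left(v \right)} = \frac{1}{\left(4 + v\right)^{2}}$
$7 + c{\left(1 \right)} T{\left(5 - 3,0 \right)} = 7 + \frac{1}{\left(4 + 1\right)^{2}} \left(-5\right) = 7 + \frac{1}{25} \left(-5\right) = 7 - \frac{1}{5} = \frac{34}{5}$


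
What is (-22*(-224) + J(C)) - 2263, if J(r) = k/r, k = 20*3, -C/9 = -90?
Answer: 71957/27 ≈ 2665.1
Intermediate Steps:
C = 810 (C = -9*(-90) = 810)
k = 60
J(r) = 60/r
(-22*(-224) + J(C)) - 2263 = (-22*(-224) + 60/810) - 2263 = (4928 + 60*(1/810)) - 2263 = (4928 + 2/27) - 2263 = 133058/27 - 2263 = 71957/27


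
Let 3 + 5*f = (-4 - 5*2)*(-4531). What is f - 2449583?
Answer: -12184484/5 ≈ -2.4369e+6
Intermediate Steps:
f = 63431/5 (f = -3/5 + ((-4 - 5*2)*(-4531))/5 = -3/5 + ((-4 - 10)*(-4531))/5 = -3/5 + (-14*(-4531))/5 = -3/5 + (1/5)*63434 = -3/5 + 63434/5 = 63431/5 ≈ 12686.)
f - 2449583 = 63431/5 - 2449583 = -12184484/5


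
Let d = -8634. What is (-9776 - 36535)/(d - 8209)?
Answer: 46311/16843 ≈ 2.7496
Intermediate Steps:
(-9776 - 36535)/(d - 8209) = (-9776 - 36535)/(-8634 - 8209) = -46311/(-16843) = -46311*(-1/16843) = 46311/16843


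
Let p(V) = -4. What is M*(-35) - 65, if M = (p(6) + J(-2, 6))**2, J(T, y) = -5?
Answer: -2900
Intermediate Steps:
M = 81 (M = (-4 - 5)**2 = (-9)**2 = 81)
M*(-35) - 65 = 81*(-35) - 65 = -2835 - 65 = -2900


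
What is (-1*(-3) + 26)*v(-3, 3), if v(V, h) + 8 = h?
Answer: -145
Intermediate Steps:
v(V, h) = -8 + h
(-1*(-3) + 26)*v(-3, 3) = (-1*(-3) + 26)*(-8 + 3) = (3 + 26)*(-5) = 29*(-5) = -145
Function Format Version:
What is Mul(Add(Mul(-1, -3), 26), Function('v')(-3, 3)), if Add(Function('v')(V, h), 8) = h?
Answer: -145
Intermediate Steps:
Function('v')(V, h) = Add(-8, h)
Mul(Add(Mul(-1, -3), 26), Function('v')(-3, 3)) = Mul(Add(Mul(-1, -3), 26), Add(-8, 3)) = Mul(Add(3, 26), -5) = Mul(29, -5) = -145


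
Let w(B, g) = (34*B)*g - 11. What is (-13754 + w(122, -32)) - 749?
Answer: -147250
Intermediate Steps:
w(B, g) = -11 + 34*B*g (w(B, g) = 34*B*g - 11 = -11 + 34*B*g)
(-13754 + w(122, -32)) - 749 = (-13754 + (-11 + 34*122*(-32))) - 749 = (-13754 + (-11 - 132736)) - 749 = (-13754 - 132747) - 749 = -146501 - 749 = -147250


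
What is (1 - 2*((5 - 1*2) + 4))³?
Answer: -2197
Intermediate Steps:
(1 - 2*((5 - 1*2) + 4))³ = (1 - 2*((5 - 2) + 4))³ = (1 - 2*(3 + 4))³ = (1 - 2*7)³ = (1 - 14)³ = (-13)³ = -2197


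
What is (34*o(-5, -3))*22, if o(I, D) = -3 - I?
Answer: 1496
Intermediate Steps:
(34*o(-5, -3))*22 = (34*(-3 - 1*(-5)))*22 = (34*(-3 + 5))*22 = (34*2)*22 = 68*22 = 1496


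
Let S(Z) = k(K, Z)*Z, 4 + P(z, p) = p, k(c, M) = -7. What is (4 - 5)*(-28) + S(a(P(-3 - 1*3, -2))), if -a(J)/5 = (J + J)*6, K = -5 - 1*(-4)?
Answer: -2492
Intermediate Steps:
K = -1 (K = -5 + 4 = -1)
P(z, p) = -4 + p
a(J) = -60*J (a(J) = -5*(J + J)*6 = -5*2*J*6 = -60*J)
S(Z) = -7*Z
(4 - 5)*(-28) + S(a(P(-3 - 1*3, -2))) = (4 - 5)*(-28) - (-420)*(-4 - 2) = -1*(-28) - (-420)*(-6) = 28 - 7*360 = 28 - 2520 = -2492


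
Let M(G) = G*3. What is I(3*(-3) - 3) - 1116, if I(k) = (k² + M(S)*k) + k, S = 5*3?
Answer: -1524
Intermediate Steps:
S = 15
M(G) = 3*G
I(k) = k² + 46*k (I(k) = (k² + (3*15)*k) + k = (k² + 45*k) + k = k² + 46*k)
I(3*(-3) - 3) - 1116 = (3*(-3) - 3)*(46 + (3*(-3) - 3)) - 1116 = (-9 - 3)*(46 + (-9 - 3)) - 1116 = -12*(46 - 12) - 1116 = -12*34 - 1116 = -408 - 1116 = -1524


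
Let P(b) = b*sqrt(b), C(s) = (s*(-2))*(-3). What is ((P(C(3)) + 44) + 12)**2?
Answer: 8968 + 6048*sqrt(2) ≈ 17521.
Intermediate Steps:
C(s) = 6*s (C(s) = -2*s*(-3) = 6*s)
P(b) = b**(3/2)
((P(C(3)) + 44) + 12)**2 = (((6*3)**(3/2) + 44) + 12)**2 = ((18**(3/2) + 44) + 12)**2 = ((54*sqrt(2) + 44) + 12)**2 = ((44 + 54*sqrt(2)) + 12)**2 = (56 + 54*sqrt(2))**2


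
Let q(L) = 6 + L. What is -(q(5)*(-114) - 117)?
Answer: 1371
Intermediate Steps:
-(q(5)*(-114) - 117) = -((6 + 5)*(-114) - 117) = -(11*(-114) - 117) = -(-1254 - 117) = -1*(-1371) = 1371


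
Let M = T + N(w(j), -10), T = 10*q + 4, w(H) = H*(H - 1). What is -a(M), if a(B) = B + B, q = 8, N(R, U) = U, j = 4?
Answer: -148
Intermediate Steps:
w(H) = H*(-1 + H)
T = 84 (T = 10*8 + 4 = 80 + 4 = 84)
M = 74 (M = 84 - 10 = 74)
a(B) = 2*B
-a(M) = -2*74 = -1*148 = -148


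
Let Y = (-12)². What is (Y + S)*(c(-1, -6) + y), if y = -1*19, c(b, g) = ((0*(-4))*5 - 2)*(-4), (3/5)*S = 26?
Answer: -6182/3 ≈ -2060.7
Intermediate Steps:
S = 130/3 (S = (5/3)*26 = 130/3 ≈ 43.333)
Y = 144
c(b, g) = 8 (c(b, g) = (0*5 - 2)*(-4) = (0 - 2)*(-4) = -2*(-4) = 8)
y = -19
(Y + S)*(c(-1, -6) + y) = (144 + 130/3)*(8 - 19) = (562/3)*(-11) = -6182/3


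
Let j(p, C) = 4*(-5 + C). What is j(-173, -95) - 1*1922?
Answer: -2322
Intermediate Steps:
j(p, C) = -20 + 4*C
j(-173, -95) - 1*1922 = (-20 + 4*(-95)) - 1*1922 = (-20 - 380) - 1922 = -400 - 1922 = -2322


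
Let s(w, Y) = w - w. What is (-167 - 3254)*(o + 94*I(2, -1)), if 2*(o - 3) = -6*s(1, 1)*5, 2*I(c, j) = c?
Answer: -331837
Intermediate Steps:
I(c, j) = c/2
s(w, Y) = 0
o = 3 (o = 3 + (-6*0*5)/2 = 3 + (0*5)/2 = 3 + (½)*0 = 3 + 0 = 3)
(-167 - 3254)*(o + 94*I(2, -1)) = (-167 - 3254)*(3 + 94*((½)*2)) = -3421*(3 + 94*1) = -3421*(3 + 94) = -3421*97 = -331837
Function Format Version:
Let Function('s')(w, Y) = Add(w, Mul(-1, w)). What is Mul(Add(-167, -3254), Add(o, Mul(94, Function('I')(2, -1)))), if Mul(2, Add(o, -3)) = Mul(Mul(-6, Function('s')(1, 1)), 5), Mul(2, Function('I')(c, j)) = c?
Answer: -331837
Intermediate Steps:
Function('I')(c, j) = Mul(Rational(1, 2), c)
Function('s')(w, Y) = 0
o = 3 (o = Add(3, Mul(Rational(1, 2), Mul(Mul(-6, 0), 5))) = Add(3, Mul(Rational(1, 2), Mul(0, 5))) = Add(3, Mul(Rational(1, 2), 0)) = Add(3, 0) = 3)
Mul(Add(-167, -3254), Add(o, Mul(94, Function('I')(2, -1)))) = Mul(Add(-167, -3254), Add(3, Mul(94, Mul(Rational(1, 2), 2)))) = Mul(-3421, Add(3, Mul(94, 1))) = Mul(-3421, Add(3, 94)) = Mul(-3421, 97) = -331837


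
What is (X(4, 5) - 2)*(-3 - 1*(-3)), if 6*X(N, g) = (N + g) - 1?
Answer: 0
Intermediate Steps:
X(N, g) = -1/6 + N/6 + g/6 (X(N, g) = ((N + g) - 1)/6 = (-1 + N + g)/6 = -1/6 + N/6 + g/6)
(X(4, 5) - 2)*(-3 - 1*(-3)) = ((-1/6 + (1/6)*4 + (1/6)*5) - 2)*(-3 - 1*(-3)) = ((-1/6 + 2/3 + 5/6) - 2)*(-3 + 3) = (4/3 - 2)*0 = -2/3*0 = 0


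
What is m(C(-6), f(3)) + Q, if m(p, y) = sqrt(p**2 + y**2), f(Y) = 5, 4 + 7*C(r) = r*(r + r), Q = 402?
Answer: 402 + sqrt(5849)/7 ≈ 412.93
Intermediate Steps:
C(r) = -4/7 + 2*r**2/7 (C(r) = -4/7 + (r*(r + r))/7 = -4/7 + (r*(2*r))/7 = -4/7 + (2*r**2)/7 = -4/7 + 2*r**2/7)
m(C(-6), f(3)) + Q = sqrt((-4/7 + (2/7)*(-6)**2)**2 + 5**2) + 402 = sqrt((-4/7 + (2/7)*36)**2 + 25) + 402 = sqrt((-4/7 + 72/7)**2 + 25) + 402 = sqrt((68/7)**2 + 25) + 402 = sqrt(4624/49 + 25) + 402 = sqrt(5849/49) + 402 = sqrt(5849)/7 + 402 = 402 + sqrt(5849)/7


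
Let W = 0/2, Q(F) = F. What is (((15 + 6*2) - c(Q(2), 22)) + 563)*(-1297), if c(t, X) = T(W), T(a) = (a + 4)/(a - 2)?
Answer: -767824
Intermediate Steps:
W = 0 (W = 0*(½) = 0)
T(a) = (4 + a)/(-2 + a)
c(t, X) = -2 (c(t, X) = (4 + 0)/(-2 + 0) = 4/(-2) = -½*4 = -2)
(((15 + 6*2) - c(Q(2), 22)) + 563)*(-1297) = (((15 + 6*2) - 1*(-2)) + 563)*(-1297) = (((15 + 12) + 2) + 563)*(-1297) = ((27 + 2) + 563)*(-1297) = (29 + 563)*(-1297) = 592*(-1297) = -767824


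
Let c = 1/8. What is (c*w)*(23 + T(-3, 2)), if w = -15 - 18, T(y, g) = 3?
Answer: -429/4 ≈ -107.25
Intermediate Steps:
w = -33
c = ⅛ ≈ 0.12500
(c*w)*(23 + T(-3, 2)) = ((⅛)*(-33))*(23 + 3) = -33/8*26 = -429/4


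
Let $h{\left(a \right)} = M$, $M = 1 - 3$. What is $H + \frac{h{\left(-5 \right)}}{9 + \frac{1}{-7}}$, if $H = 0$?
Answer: $- \frac{7}{31} \approx -0.22581$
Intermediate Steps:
$M = -2$
$h{\left(a \right)} = -2$
$H + \frac{h{\left(-5 \right)}}{9 + \frac{1}{-7}} = 0 - \frac{2}{9 + \frac{1}{-7}} = 0 - \frac{2}{9 - \frac{1}{7}} = 0 - \frac{2}{\frac{62}{7}} = 0 - \frac{7}{31} = - \frac{7}{31}$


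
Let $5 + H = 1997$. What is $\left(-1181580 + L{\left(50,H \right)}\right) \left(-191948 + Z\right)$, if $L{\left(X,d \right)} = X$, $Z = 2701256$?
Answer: $-2964822681240$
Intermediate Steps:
$H = 1992$ ($H = -5 + 1997 = 1992$)
$\left(-1181580 + L{\left(50,H \right)}\right) \left(-191948 + Z\right) = \left(-1181580 + 50\right) \left(-191948 + 2701256\right) = \left(-1181530\right) 2509308 = -2964822681240$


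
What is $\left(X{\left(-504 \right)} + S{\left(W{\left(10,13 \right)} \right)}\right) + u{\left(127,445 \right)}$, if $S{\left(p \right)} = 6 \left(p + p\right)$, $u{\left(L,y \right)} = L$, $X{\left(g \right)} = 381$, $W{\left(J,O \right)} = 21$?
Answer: $760$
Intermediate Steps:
$S{\left(p \right)} = 12 p$ ($S{\left(p \right)} = 6 \cdot 2 p = 12 p$)
$\left(X{\left(-504 \right)} + S{\left(W{\left(10,13 \right)} \right)}\right) + u{\left(127,445 \right)} = \left(381 + 12 \cdot 21\right) + 127 = \left(381 + 252\right) + 127 = 633 + 127 = 760$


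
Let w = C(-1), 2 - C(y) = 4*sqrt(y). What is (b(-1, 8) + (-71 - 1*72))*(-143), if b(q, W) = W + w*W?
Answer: 17017 + 4576*I ≈ 17017.0 + 4576.0*I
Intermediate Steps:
C(y) = 2 - 4*sqrt(y)
w = 2 - 4*I ≈ 2.0 - 4.0*I
b(q, W) = W + W*(2 - 4*I) (b(q, W) = W + (2 - 4*I)*W = W + W*(2 - 4*I))
(b(-1, 8) + (-71 - 1*72))*(-143) = (8*(3 - 4*I) + (-71 - 1*72))*(-143) = ((24 - 32*I) + (-71 - 72))*(-143) = ((24 - 32*I) - 143)*(-143) = (-119 - 32*I)*(-143) = 17017 + 4576*I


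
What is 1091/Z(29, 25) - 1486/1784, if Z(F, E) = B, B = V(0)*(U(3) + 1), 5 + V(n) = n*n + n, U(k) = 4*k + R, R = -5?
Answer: -250723/8920 ≈ -28.108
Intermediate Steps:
U(k) = -5 + 4*k (U(k) = 4*k - 5 = -5 + 4*k)
V(n) = -5 + n + n² (V(n) = -5 + (n*n + n) = -5 + (n² + n) = -5 + (n + n²) = -5 + n + n²)
B = -40 (B = (-5 + 0 + 0²)*((-5 + 4*3) + 1) = (-5 + 0 + 0)*((-5 + 12) + 1) = -5*(7 + 1) = -5*8 = -40)
Z(F, E) = -40
1091/Z(29, 25) - 1486/1784 = 1091/(-40) - 1486/1784 = 1091*(-1/40) - 1486*1/1784 = -1091/40 - 743/892 = -250723/8920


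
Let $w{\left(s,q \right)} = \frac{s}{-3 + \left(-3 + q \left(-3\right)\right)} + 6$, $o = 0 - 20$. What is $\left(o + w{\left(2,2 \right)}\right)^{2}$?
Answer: $\frac{7225}{36} \approx 200.69$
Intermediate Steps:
$o = -20$
$w{\left(s,q \right)} = 6 + \frac{s}{-6 - 3 q}$ ($w{\left(s,q \right)} = \frac{s}{-3 - \left(3 + 3 q\right)} + 6 = \frac{s}{-6 - 3 q} + 6 = 6 + \frac{s}{-6 - 3 q}$)
$\left(o + w{\left(2,2 \right)}\right)^{2} = \left(-20 + \frac{36 - 2 + 18 \cdot 2}{3 \left(2 + 2\right)}\right)^{2} = \left(-20 + \frac{36 - 2 + 36}{3 \cdot 4}\right)^{2} = \left(-20 + \frac{1}{3} \cdot \frac{1}{4} \cdot 70\right)^{2} = \left(-20 + \frac{35}{6}\right)^{2} = \left(- \frac{85}{6}\right)^{2} = \frac{7225}{36}$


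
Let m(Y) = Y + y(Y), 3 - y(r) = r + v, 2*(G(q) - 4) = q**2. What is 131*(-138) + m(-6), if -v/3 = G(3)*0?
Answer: -18075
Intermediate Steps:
G(q) = 4 + q**2/2
v = 0 (v = -3*(4 + (1/2)*3**2)*0 = -3*(4 + (1/2)*9)*0 = -3*(4 + 9/2)*0 = -51*0/2 = -3*0 = 0)
y(r) = 3 - r (y(r) = 3 - (r + 0) = 3 - r)
m(Y) = 3 (m(Y) = Y + (3 - Y) = 3)
131*(-138) + m(-6) = 131*(-138) + 3 = -18078 + 3 = -18075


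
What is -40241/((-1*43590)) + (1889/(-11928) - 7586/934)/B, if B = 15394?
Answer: 191592776267343/207658808188720 ≈ 0.92263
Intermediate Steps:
-40241/((-1*43590)) + (1889/(-11928) - 7586/934)/B = -40241/((-1*43590)) + (1889/(-11928) - 7586/934)/15394 = -40241/(-43590) + (1889*(-1/11928) - 7586*1/934)*(1/15394) = -40241*(-1/43590) + (-1889/11928 - 3793/467)*(1/15394) = 40241/43590 - 46125067/5570376*1/15394 = 40241/43590 - 46125067/85750368144 = 191592776267343/207658808188720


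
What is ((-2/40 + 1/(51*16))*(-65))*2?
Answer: 2587/408 ≈ 6.3407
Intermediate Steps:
((-2/40 + 1/(51*16))*(-65))*2 = ((-2*1/40 + (1/51)*(1/16))*(-65))*2 = ((-1/20 + 1/816)*(-65))*2 = -199/4080*(-65)*2 = (2587/816)*2 = 2587/408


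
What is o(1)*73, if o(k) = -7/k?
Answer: -511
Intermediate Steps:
o(1)*73 = -7/1*73 = -7*1*73 = -7*73 = -511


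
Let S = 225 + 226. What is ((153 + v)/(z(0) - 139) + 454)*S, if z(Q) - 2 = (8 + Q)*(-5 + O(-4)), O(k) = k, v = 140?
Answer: 3878313/19 ≈ 2.0412e+5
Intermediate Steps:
z(Q) = -70 - 9*Q (z(Q) = 2 + (8 + Q)*(-5 - 4) = 2 + (8 + Q)*(-9) = 2 + (-72 - 9*Q) = -70 - 9*Q)
S = 451
((153 + v)/(z(0) - 139) + 454)*S = ((153 + 140)/((-70 - 9*0) - 139) + 454)*451 = (293/((-70 + 0) - 139) + 454)*451 = (293/(-70 - 139) + 454)*451 = (293/(-209) + 454)*451 = (293*(-1/209) + 454)*451 = (-293/209 + 454)*451 = (94593/209)*451 = 3878313/19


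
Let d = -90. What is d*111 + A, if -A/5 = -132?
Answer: -9330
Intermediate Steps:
A = 660 (A = -5*(-132) = 660)
d*111 + A = -90*111 + 660 = -9990 + 660 = -9330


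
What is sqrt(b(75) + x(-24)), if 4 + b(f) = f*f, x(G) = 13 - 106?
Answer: 2*sqrt(1382) ≈ 74.351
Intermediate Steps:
x(G) = -93
b(f) = -4 + f**2 (b(f) = -4 + f*f = -4 + f**2)
sqrt(b(75) + x(-24)) = sqrt((-4 + 75**2) - 93) = sqrt((-4 + 5625) - 93) = sqrt(5621 - 93) = sqrt(5528) = 2*sqrt(1382)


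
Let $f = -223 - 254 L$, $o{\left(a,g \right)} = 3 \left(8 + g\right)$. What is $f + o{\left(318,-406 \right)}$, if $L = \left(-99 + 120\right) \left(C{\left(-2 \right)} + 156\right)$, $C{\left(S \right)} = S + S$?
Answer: $-812185$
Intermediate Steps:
$o{\left(a,g \right)} = 24 + 3 g$
$C{\left(S \right)} = 2 S$
$L = 3192$ ($L = \left(-99 + 120\right) \left(2 \left(-2\right) + 156\right) = 21 \left(-4 + 156\right) = 21 \cdot 152 = 3192$)
$f = -810991$ ($f = -223 - 810768 = -810991$)
$f + o{\left(318,-406 \right)} = -810991 + \left(24 + 3 \left(-406\right)\right) = -810991 + \left(24 - 1218\right) = -810991 - 1194 = -812185$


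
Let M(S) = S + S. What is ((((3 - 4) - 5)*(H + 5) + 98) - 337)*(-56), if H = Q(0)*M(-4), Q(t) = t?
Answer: 15064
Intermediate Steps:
M(S) = 2*S
H = 0 (H = 0*(2*(-4)) = 0*(-8) = 0)
((((3 - 4) - 5)*(H + 5) + 98) - 337)*(-56) = ((((3 - 4) - 5)*(0 + 5) + 98) - 337)*(-56) = (((-1 - 5)*5 + 98) - 337)*(-56) = ((-6*5 + 98) - 337)*(-56) = ((-30 + 98) - 337)*(-56) = (68 - 337)*(-56) = -269*(-56) = 15064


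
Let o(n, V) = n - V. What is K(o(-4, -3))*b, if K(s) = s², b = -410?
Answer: -410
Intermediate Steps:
K(o(-4, -3))*b = (-4 - 1*(-3))²*(-410) = (-4 + 3)²*(-410) = (-1)²*(-410) = 1*(-410) = -410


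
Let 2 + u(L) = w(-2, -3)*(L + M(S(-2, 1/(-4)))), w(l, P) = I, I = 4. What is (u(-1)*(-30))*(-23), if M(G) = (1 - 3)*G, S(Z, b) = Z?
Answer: 6900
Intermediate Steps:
M(G) = -2*G
w(l, P) = 4
u(L) = 14 + 4*L (u(L) = -2 + 4*(L - 2*(-2)) = -2 + 4*(L + 4) = -2 + 4*(4 + L) = -2 + (16 + 4*L) = 14 + 4*L)
(u(-1)*(-30))*(-23) = ((14 + 4*(-1))*(-30))*(-23) = ((14 - 4)*(-30))*(-23) = (10*(-30))*(-23) = -300*(-23) = 6900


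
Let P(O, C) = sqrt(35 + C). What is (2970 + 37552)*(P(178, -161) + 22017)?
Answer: 892172874 + 121566*I*sqrt(14) ≈ 8.9217e+8 + 4.5486e+5*I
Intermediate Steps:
(2970 + 37552)*(P(178, -161) + 22017) = (2970 + 37552)*(sqrt(35 - 161) + 22017) = 40522*(sqrt(-126) + 22017) = 40522*(3*I*sqrt(14) + 22017) = 40522*(22017 + 3*I*sqrt(14)) = 892172874 + 121566*I*sqrt(14)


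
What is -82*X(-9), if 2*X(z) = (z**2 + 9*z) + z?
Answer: 369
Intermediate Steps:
X(z) = z**2/2 + 5*z (X(z) = ((z**2 + 9*z) + z)/2 = (z**2 + 10*z)/2 = z**2/2 + 5*z)
-82*X(-9) = -82*(1/2)*(-9)*(10 - 9) = -82*(1/2)*(-9)*1 = -82*(-9)/2 = -1*(-369) = 369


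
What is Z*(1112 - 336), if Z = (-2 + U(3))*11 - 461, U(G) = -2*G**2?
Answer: -528456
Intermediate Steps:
Z = -681 (Z = (-2 - 2*3**2)*11 - 461 = (-2 - 2*9)*11 - 461 = (-2 - 18)*11 - 461 = -20*11 - 461 = -220 - 461 = -681)
Z*(1112 - 336) = -681*(1112 - 336) = -681*776 = -528456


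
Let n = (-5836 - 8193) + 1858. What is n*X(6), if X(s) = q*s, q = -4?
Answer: 292104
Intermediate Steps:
n = -12171 (n = -14029 + 1858 = -12171)
X(s) = -4*s
n*X(6) = -(-48684)*6 = -12171*(-24) = 292104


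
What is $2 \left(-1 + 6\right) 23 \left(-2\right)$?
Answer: $-460$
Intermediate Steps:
$2 \left(-1 + 6\right) 23 \left(-2\right) = 2 \cdot 5 \cdot 23 \left(-2\right) = 10 \cdot 23 \left(-2\right) = 230 \left(-2\right) = -460$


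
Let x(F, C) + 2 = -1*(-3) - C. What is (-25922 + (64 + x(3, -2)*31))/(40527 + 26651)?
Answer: -25765/67178 ≈ -0.38353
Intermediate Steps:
x(F, C) = 1 - C (x(F, C) = -2 + (-1*(-3) - C) = -2 + (3 - C) = 1 - C)
(-25922 + (64 + x(3, -2)*31))/(40527 + 26651) = (-25922 + (64 + (1 - 1*(-2))*31))/(40527 + 26651) = (-25922 + (64 + (1 + 2)*31))/67178 = (-25922 + (64 + 3*31))*(1/67178) = (-25922 + (64 + 93))*(1/67178) = (-25922 + 157)*(1/67178) = -25765*1/67178 = -25765/67178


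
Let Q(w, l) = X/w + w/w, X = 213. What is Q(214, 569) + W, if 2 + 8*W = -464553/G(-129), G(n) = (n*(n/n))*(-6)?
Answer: -5394535/73616 ≈ -73.279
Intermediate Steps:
G(n) = -6*n (G(n) = (n*1)*(-6) = n*(-6) = -6*n)
W = -51789/688 (W = -¼ + (-464553/((-6*(-129))))/8 = -¼ + (-464553/774)/8 = -¼ + (-464553*1/774)/8 = -¼ + (⅛)*(-51617/86) = -¼ - 51617/688 = -51789/688 ≈ -75.275)
Q(w, l) = 1 + 213/w (Q(w, l) = 213/w + w/w = 213/w + 1 = 1 + 213/w)
Q(214, 569) + W = (213 + 214)/214 - 51789/688 = (1/214)*427 - 51789/688 = 427/214 - 51789/688 = -5394535/73616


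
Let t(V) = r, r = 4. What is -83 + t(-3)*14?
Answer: -27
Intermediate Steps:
t(V) = 4
-83 + t(-3)*14 = -83 + 4*14 = -83 + 56 = -27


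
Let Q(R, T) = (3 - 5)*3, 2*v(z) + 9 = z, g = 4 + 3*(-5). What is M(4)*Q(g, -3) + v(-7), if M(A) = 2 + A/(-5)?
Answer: -76/5 ≈ -15.200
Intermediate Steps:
M(A) = 2 - A/5 (M(A) = 2 + A*(-1/5) = 2 - A/5)
g = -11 (g = 4 - 15 = -11)
v(z) = -9/2 + z/2
Q(R, T) = -6 (Q(R, T) = -2*3 = -6)
M(4)*Q(g, -3) + v(-7) = (2 - 1/5*4)*(-6) + (-9/2 + (1/2)*(-7)) = (2 - 4/5)*(-6) + (-9/2 - 7/2) = (6/5)*(-6) - 8 = -36/5 - 8 = -76/5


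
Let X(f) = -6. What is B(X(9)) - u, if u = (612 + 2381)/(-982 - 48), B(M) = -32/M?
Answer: 25459/3090 ≈ 8.2392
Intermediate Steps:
u = -2993/1030 (u = 2993/(-1030) = 2993*(-1/1030) = -2993/1030 ≈ -2.9058)
B(X(9)) - u = -32/(-6) - 1*(-2993/1030) = -32*(-1/6) + 2993/1030 = 16/3 + 2993/1030 = 25459/3090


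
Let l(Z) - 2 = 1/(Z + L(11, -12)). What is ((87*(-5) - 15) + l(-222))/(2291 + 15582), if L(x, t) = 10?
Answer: -1557/62116 ≈ -0.025066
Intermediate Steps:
l(Z) = 2 + 1/(10 + Z) (l(Z) = 2 + 1/(Z + 10) = 2 + 1/(10 + Z))
((87*(-5) - 15) + l(-222))/(2291 + 15582) = ((87*(-5) - 15) + (21 + 2*(-222))/(10 - 222))/(2291 + 15582) = ((-435 - 15) + (21 - 444)/(-212))/17873 = (-450 - 1/212*(-423))*(1/17873) = (-450 + 423/212)*(1/17873) = -94977/212*1/17873 = -1557/62116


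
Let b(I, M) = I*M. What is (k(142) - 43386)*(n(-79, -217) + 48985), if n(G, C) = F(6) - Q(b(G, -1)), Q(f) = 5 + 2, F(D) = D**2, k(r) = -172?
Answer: -2134951812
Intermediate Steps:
Q(f) = 7
n(G, C) = 29 (n(G, C) = 6**2 - 1*7 = 36 - 7 = 29)
(k(142) - 43386)*(n(-79, -217) + 48985) = (-172 - 43386)*(29 + 48985) = -43558*49014 = -2134951812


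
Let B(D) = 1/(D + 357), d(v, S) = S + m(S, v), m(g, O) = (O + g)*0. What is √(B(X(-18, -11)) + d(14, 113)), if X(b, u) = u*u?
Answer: √25819170/478 ≈ 10.630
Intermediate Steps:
X(b, u) = u²
m(g, O) = 0
d(v, S) = S (d(v, S) = S + 0 = S)
B(D) = 1/(357 + D)
√(B(X(-18, -11)) + d(14, 113)) = √(1/(357 + (-11)²) + 113) = √(1/(357 + 121) + 113) = √(1/478 + 113) = √(54015/478) = √25819170/478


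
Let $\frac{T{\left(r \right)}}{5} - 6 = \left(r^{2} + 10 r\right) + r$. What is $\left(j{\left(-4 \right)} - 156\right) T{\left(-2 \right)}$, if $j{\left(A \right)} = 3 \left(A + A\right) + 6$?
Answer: $10440$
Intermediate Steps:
$T{\left(r \right)} = 30 + 5 r^{2} + 55 r$ ($T{\left(r \right)} = 30 + 5 \left(\left(r^{2} + 10 r\right) + r\right) = 30 + 5 \left(r^{2} + 11 r\right) = 30 + \left(5 r^{2} + 55 r\right) = 30 + 5 r^{2} + 55 r$)
$j{\left(A \right)} = 6 + 6 A$ ($j{\left(A \right)} = 3 \cdot 2 A + 6 = 6 A + 6 = 6 + 6 A$)
$\left(j{\left(-4 \right)} - 156\right) T{\left(-2 \right)} = \left(\left(6 + 6 \left(-4\right)\right) - 156\right) \left(30 + 5 \left(-2\right)^{2} + 55 \left(-2\right)\right) = \left(\left(6 - 24\right) - 156\right) \left(30 + 5 \cdot 4 - 110\right) = \left(-18 - 156\right) \left(30 + 20 - 110\right) = \left(-174\right) \left(-60\right) = 10440$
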